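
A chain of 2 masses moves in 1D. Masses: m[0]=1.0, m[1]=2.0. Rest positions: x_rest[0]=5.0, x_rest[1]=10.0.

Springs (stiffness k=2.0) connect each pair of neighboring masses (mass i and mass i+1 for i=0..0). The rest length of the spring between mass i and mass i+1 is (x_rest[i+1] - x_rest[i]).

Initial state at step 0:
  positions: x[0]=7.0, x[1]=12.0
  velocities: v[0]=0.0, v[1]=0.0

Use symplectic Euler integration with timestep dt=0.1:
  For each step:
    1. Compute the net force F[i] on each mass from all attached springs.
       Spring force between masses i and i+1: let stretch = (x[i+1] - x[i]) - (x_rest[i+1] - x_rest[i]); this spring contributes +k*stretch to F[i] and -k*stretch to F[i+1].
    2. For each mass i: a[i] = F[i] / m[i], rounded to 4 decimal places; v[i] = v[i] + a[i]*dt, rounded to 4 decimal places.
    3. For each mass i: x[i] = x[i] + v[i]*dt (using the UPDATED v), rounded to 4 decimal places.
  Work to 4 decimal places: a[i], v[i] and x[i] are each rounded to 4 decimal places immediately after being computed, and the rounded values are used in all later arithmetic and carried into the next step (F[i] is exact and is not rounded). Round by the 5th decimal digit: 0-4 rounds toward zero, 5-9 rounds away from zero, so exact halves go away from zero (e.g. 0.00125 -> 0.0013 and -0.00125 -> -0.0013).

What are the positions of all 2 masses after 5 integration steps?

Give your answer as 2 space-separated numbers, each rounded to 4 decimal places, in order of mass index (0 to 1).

Step 0: x=[7.0000 12.0000] v=[0.0000 0.0000]
Step 1: x=[7.0000 12.0000] v=[0.0000 0.0000]
Step 2: x=[7.0000 12.0000] v=[0.0000 0.0000]
Step 3: x=[7.0000 12.0000] v=[0.0000 0.0000]
Step 4: x=[7.0000 12.0000] v=[0.0000 0.0000]
Step 5: x=[7.0000 12.0000] v=[0.0000 0.0000]

Answer: 7.0000 12.0000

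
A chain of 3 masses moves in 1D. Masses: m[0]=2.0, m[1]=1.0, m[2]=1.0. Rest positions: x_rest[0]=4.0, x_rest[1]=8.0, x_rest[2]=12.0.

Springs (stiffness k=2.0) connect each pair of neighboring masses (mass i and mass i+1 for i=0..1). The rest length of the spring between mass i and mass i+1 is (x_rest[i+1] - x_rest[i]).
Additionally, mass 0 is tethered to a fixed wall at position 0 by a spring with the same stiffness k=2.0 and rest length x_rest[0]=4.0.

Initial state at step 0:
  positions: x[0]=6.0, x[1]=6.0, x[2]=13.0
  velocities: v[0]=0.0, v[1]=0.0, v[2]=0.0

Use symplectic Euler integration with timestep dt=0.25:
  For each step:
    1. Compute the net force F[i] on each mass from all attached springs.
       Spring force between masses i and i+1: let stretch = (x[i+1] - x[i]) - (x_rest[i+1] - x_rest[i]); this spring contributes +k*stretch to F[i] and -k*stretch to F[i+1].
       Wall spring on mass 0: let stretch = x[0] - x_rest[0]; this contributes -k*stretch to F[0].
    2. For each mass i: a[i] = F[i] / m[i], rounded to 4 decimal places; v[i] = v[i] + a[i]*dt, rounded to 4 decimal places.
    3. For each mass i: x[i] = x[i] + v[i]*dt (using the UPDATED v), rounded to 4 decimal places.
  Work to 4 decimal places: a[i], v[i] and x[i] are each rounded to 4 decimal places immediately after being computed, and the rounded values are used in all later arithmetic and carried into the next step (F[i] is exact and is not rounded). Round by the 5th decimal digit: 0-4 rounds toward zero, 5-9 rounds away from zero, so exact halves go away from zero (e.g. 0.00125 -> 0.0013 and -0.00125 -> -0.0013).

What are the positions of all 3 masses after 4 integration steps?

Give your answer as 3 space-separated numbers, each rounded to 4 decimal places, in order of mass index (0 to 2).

Answer: 3.5588 10.7961 11.2048

Derivation:
Step 0: x=[6.0000 6.0000 13.0000] v=[0.0000 0.0000 0.0000]
Step 1: x=[5.6250 6.8750 12.6250] v=[-1.5000 3.5000 -1.5000]
Step 2: x=[4.9766 8.3125 12.0313] v=[-2.5938 5.7500 -2.3750]
Step 3: x=[4.2256 9.7979 11.4727] v=[-3.0040 5.9415 -2.2344]
Step 4: x=[3.5588 10.7961 11.2048] v=[-2.6673 3.9928 -1.0718]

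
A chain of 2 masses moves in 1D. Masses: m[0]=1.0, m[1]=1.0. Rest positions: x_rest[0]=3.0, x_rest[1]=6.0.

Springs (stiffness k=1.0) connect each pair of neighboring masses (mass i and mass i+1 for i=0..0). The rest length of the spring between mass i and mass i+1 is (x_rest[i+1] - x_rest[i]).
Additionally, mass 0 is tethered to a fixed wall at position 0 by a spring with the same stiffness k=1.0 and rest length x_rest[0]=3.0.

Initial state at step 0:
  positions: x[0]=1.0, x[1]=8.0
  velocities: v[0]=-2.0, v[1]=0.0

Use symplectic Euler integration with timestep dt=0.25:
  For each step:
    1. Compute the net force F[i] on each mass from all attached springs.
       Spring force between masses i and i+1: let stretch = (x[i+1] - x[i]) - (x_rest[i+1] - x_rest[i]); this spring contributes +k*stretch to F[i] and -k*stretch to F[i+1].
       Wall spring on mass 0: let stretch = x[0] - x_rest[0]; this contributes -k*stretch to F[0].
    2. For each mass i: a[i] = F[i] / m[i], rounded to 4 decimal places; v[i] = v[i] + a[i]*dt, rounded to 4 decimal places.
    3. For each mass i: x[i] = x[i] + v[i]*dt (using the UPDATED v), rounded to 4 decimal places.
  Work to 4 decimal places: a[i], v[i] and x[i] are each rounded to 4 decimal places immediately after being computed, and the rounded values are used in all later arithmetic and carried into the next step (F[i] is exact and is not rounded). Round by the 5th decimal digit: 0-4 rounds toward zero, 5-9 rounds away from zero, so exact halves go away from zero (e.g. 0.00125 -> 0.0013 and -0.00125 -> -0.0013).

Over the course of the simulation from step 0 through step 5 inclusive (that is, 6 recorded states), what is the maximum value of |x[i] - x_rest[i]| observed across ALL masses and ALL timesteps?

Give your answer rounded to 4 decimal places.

Step 0: x=[1.0000 8.0000] v=[-2.0000 0.0000]
Step 1: x=[0.8750 7.7500] v=[-0.5000 -1.0000]
Step 2: x=[1.1250 7.2578] v=[1.0000 -1.9688]
Step 3: x=[1.6880 6.5698] v=[2.2520 -2.7520]
Step 4: x=[2.4506 5.7642] v=[3.0505 -3.2225]
Step 5: x=[3.2672 4.9390] v=[3.2663 -3.3009]
Max displacement = 2.1250

Answer: 2.1250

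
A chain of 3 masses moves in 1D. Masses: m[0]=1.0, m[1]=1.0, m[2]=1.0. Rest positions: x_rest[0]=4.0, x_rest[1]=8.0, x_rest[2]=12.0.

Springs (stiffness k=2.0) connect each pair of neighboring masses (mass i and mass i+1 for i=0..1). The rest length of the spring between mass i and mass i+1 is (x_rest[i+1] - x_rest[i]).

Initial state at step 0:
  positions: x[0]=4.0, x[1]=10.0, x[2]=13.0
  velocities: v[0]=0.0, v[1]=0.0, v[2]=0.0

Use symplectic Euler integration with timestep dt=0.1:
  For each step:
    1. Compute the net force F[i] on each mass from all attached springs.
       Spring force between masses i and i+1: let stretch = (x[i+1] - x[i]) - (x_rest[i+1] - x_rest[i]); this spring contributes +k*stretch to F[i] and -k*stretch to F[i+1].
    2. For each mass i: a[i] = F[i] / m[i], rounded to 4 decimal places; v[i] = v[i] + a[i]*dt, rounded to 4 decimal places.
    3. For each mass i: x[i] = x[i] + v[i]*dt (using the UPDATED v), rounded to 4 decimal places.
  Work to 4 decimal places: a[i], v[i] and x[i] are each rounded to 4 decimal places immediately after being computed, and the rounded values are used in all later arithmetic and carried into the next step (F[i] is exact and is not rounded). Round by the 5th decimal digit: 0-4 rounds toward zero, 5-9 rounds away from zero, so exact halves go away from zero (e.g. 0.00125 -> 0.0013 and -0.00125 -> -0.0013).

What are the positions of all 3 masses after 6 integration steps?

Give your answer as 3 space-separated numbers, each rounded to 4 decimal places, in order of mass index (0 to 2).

Step 0: x=[4.0000 10.0000 13.0000] v=[0.0000 0.0000 0.0000]
Step 1: x=[4.0400 9.9400 13.0200] v=[0.4000 -0.6000 0.2000]
Step 2: x=[4.1180 9.8236 13.0584] v=[0.7800 -1.1640 0.3840]
Step 3: x=[4.2301 9.6578 13.1121] v=[1.1211 -1.6582 0.5370]
Step 4: x=[4.3708 9.4525 13.1767] v=[1.4066 -2.0529 0.6461]
Step 5: x=[4.5331 9.2201 13.2468] v=[1.6229 -2.3244 0.7013]
Step 6: x=[4.7091 8.9745 13.3164] v=[1.7603 -2.4565 0.6960]

Answer: 4.7091 8.9745 13.3164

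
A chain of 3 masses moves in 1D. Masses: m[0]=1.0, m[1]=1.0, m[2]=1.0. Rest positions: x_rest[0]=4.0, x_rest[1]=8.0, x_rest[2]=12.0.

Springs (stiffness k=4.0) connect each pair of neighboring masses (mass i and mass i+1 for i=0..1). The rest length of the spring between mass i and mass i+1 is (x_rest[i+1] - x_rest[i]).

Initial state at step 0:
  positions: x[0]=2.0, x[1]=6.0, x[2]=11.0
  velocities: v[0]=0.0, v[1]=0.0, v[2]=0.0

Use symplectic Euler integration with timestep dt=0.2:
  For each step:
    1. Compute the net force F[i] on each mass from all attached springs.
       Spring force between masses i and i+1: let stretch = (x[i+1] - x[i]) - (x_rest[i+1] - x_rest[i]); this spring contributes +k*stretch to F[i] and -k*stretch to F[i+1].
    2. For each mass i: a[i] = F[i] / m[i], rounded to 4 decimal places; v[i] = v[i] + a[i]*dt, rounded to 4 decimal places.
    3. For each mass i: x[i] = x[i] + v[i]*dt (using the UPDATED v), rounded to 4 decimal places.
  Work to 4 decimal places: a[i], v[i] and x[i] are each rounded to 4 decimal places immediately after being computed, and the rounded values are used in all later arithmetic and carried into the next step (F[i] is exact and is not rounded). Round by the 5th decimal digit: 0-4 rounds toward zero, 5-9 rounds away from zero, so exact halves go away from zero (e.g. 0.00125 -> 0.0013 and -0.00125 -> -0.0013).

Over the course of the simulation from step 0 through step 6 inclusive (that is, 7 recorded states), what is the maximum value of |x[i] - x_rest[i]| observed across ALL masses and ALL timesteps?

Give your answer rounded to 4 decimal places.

Answer: 2.1287

Derivation:
Step 0: x=[2.0000 6.0000 11.0000] v=[0.0000 0.0000 0.0000]
Step 1: x=[2.0000 6.1600 10.8400] v=[0.0000 0.8000 -0.8000]
Step 2: x=[2.0256 6.4032 10.5712] v=[0.1280 1.2160 -1.3440]
Step 3: x=[2.1116 6.6129 10.2755] v=[0.4301 1.0483 -1.4784]
Step 4: x=[2.2778 6.6884 10.0338] v=[0.8311 0.3773 -1.2085]
Step 5: x=[2.5097 6.5934 9.8968] v=[1.1596 -0.4749 -0.6848]
Step 6: x=[2.7550 6.3736 9.8713] v=[1.2266 -1.0991 -0.1275]
Max displacement = 2.1287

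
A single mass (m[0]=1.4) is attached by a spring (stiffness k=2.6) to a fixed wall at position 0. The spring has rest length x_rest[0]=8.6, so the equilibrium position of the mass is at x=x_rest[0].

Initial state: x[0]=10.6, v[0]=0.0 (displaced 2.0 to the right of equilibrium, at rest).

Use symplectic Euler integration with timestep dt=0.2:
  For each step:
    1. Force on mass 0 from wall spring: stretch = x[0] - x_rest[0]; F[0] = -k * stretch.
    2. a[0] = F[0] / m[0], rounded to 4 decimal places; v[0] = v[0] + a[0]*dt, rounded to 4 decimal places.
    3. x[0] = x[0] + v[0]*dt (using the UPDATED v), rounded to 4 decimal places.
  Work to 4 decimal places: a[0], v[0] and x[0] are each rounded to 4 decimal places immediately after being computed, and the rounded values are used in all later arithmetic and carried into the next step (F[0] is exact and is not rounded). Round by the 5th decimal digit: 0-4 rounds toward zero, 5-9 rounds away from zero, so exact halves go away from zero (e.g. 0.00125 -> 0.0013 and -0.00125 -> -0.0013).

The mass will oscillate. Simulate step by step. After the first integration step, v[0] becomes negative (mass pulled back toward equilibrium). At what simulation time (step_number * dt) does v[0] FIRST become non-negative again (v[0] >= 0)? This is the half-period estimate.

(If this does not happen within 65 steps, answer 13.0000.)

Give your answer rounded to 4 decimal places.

Step 0: x=[10.6000] v=[0.0000]
Step 1: x=[10.4514] v=[-0.7429]
Step 2: x=[10.1653] v=[-1.4306]
Step 3: x=[9.7629] v=[-2.0120]
Step 4: x=[9.2741] v=[-2.4439]
Step 5: x=[8.7352] v=[-2.6943]
Step 6: x=[8.1863] v=[-2.7445]
Step 7: x=[7.6681] v=[-2.5908]
Step 8: x=[7.2192] v=[-2.2447]
Step 9: x=[6.8728] v=[-1.7318]
Step 10: x=[6.6547] v=[-1.0903]
Step 11: x=[6.5811] v=[-0.3678]
Step 12: x=[6.6575] v=[0.3821]
First v>=0 after going negative at step 12, time=2.4000

Answer: 2.4000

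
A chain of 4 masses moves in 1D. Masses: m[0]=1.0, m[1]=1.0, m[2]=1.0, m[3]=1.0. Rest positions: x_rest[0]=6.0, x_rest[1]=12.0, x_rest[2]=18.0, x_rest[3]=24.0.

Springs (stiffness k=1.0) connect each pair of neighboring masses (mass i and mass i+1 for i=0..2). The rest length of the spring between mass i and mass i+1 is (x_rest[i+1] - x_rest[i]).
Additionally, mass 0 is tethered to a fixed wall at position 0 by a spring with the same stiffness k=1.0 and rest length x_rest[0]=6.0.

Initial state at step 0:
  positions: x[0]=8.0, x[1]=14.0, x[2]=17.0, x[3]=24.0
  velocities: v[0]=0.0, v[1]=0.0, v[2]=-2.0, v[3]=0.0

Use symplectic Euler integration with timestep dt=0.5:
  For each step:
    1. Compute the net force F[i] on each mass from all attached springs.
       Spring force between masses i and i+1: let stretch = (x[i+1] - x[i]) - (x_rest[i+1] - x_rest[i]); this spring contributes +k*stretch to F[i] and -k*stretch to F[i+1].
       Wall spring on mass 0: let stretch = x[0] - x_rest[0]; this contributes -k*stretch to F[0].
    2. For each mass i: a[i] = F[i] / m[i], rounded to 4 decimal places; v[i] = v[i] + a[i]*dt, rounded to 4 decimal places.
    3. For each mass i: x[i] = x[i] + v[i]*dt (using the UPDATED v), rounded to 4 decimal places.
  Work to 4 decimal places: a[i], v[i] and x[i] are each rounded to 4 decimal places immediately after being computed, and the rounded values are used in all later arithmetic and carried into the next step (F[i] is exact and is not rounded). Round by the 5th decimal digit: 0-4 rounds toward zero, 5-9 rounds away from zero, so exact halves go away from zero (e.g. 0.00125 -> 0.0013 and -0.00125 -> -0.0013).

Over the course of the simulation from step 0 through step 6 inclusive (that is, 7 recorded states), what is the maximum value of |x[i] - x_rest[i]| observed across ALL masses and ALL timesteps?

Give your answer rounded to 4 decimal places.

Answer: 2.5557

Derivation:
Step 0: x=[8.0000 14.0000 17.0000 24.0000] v=[0.0000 0.0000 -2.0000 0.0000]
Step 1: x=[7.5000 13.2500 17.0000 23.7500] v=[-1.0000 -1.5000 0.0000 -0.5000]
Step 2: x=[6.5625 12.0000 17.7500 23.3125] v=[-1.8750 -2.5000 1.5000 -0.8750]
Step 3: x=[5.3438 10.8281 18.4532 22.9844] v=[-2.4375 -2.3438 1.4063 -0.6563]
Step 4: x=[4.1602 10.1914 18.3829 23.0235] v=[-2.3673 -1.2734 -0.1407 0.0781]
Step 5: x=[3.4443 10.0948 17.4248 23.4024] v=[-1.4318 -0.1933 -1.9162 0.7578]
Step 6: x=[3.5300 10.1681 16.1286 23.7869] v=[0.1713 0.1465 -2.5924 0.7690]
Max displacement = 2.5557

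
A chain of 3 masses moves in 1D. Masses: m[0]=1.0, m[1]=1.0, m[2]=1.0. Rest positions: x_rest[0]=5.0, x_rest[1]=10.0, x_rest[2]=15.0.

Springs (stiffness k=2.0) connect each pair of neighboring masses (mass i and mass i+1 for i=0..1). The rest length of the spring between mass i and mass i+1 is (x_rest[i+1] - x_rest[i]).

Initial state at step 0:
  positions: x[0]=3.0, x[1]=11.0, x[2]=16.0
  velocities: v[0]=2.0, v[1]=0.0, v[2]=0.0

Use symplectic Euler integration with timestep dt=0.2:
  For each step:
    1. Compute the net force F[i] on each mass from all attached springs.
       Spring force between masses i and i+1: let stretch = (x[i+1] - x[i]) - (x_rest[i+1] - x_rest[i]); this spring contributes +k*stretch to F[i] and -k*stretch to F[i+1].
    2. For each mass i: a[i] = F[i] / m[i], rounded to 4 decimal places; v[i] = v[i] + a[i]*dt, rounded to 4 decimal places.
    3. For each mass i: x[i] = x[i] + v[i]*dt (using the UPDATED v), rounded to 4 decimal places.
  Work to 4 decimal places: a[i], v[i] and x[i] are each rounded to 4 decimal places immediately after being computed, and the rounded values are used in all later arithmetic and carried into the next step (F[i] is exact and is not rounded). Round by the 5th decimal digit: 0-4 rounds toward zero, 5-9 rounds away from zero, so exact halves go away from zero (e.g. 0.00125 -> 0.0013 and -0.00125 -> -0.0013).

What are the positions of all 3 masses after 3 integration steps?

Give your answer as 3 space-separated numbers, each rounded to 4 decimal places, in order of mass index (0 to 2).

Answer: 5.3328 9.9545 15.9127

Derivation:
Step 0: x=[3.0000 11.0000 16.0000] v=[2.0000 0.0000 0.0000]
Step 1: x=[3.6400 10.7600 16.0000] v=[3.2000 -1.2000 0.0000]
Step 2: x=[4.4496 10.3696 15.9808] v=[4.0480 -1.9520 -0.0960]
Step 3: x=[5.3328 9.9545 15.9127] v=[4.4160 -2.0755 -0.3405]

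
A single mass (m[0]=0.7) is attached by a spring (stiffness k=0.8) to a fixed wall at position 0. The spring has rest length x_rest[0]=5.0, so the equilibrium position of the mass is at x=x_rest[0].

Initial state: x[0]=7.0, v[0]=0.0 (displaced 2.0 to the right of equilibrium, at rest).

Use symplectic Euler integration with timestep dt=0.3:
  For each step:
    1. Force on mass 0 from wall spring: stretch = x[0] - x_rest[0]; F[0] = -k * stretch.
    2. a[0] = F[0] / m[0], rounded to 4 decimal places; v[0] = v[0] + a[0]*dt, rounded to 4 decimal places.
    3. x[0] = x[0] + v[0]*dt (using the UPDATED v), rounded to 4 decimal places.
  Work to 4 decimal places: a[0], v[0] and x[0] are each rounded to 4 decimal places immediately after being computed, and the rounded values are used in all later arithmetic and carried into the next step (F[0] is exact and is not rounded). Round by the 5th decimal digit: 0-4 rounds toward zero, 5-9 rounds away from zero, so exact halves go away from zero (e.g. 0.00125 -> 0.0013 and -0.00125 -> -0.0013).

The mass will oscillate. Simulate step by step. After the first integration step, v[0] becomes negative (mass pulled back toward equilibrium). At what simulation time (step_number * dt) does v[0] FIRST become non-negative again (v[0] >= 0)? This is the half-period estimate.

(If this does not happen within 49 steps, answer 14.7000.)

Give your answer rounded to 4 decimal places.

Answer: 3.0000

Derivation:
Step 0: x=[7.0000] v=[0.0000]
Step 1: x=[6.7943] v=[-0.6857]
Step 2: x=[6.4040] v=[-1.3009]
Step 3: x=[5.8693] v=[-1.7823]
Step 4: x=[5.2452] v=[-2.0804]
Step 5: x=[4.5959] v=[-2.1645]
Step 6: x=[3.9881] v=[-2.0260]
Step 7: x=[3.4844] v=[-1.6791]
Step 8: x=[3.1366] v=[-1.1595]
Step 9: x=[2.9804] v=[-0.5206]
Step 10: x=[3.0319] v=[0.1718]
First v>=0 after going negative at step 10, time=3.0000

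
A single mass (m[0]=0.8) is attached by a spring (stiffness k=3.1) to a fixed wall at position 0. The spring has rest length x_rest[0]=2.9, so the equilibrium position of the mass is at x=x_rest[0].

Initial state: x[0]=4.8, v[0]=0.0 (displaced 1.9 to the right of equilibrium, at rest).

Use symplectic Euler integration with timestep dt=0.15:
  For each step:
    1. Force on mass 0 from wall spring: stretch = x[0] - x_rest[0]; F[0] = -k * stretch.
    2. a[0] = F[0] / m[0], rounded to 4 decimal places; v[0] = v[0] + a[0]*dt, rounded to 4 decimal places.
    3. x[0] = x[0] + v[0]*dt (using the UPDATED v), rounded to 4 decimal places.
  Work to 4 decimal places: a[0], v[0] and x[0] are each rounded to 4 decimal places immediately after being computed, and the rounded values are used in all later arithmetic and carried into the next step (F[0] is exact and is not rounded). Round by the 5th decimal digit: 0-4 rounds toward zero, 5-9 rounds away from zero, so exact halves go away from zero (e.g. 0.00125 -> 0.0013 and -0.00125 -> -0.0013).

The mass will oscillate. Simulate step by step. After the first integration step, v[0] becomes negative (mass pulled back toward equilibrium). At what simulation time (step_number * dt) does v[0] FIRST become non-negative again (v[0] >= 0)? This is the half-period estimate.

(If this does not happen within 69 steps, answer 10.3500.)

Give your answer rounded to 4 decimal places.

Step 0: x=[4.8000] v=[0.0000]
Step 1: x=[4.6343] v=[-1.1044]
Step 2: x=[4.3174] v=[-2.1125]
Step 3: x=[3.8769] v=[-2.9364]
Step 4: x=[3.3513] v=[-3.5042]
Step 5: x=[2.7863] v=[-3.7665]
Step 6: x=[2.2312] v=[-3.7004]
Step 7: x=[1.7344] v=[-3.3117]
Step 8: x=[1.3393] v=[-2.6342]
Step 9: x=[1.0803] v=[-1.7270]
Step 10: x=[0.9799] v=[-0.6693]
Step 11: x=[1.0469] v=[0.4468]
First v>=0 after going negative at step 11, time=1.6500

Answer: 1.6500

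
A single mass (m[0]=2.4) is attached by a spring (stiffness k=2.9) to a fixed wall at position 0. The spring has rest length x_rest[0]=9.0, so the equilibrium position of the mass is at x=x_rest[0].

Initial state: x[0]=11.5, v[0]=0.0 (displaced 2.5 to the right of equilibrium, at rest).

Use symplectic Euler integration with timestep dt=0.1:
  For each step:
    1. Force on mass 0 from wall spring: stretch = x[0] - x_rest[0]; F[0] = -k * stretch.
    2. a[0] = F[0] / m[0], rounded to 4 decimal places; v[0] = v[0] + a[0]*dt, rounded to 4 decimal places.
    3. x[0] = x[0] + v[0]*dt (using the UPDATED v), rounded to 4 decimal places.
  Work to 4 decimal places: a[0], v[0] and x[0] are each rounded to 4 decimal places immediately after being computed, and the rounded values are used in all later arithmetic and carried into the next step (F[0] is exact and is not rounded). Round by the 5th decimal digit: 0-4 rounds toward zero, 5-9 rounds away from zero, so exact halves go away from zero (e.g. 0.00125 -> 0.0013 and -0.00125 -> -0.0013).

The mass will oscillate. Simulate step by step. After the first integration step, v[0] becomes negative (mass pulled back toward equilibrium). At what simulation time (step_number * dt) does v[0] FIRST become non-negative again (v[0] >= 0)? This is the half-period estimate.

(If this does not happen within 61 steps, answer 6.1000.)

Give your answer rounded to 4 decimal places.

Step 0: x=[11.5000] v=[0.0000]
Step 1: x=[11.4698] v=[-0.3021]
Step 2: x=[11.4098] v=[-0.6005]
Step 3: x=[11.3206] v=[-0.8917]
Step 4: x=[11.2034] v=[-1.1721]
Step 5: x=[11.0596] v=[-1.4383]
Step 6: x=[10.8909] v=[-1.6872]
Step 7: x=[10.6993] v=[-1.9157]
Step 8: x=[10.4872] v=[-2.1210]
Step 9: x=[10.2571] v=[-2.3007]
Step 10: x=[10.0118] v=[-2.4526]
Step 11: x=[9.7543] v=[-2.5749]
Step 12: x=[9.4877] v=[-2.6660]
Step 13: x=[9.2152] v=[-2.7249]
Step 14: x=[8.9401] v=[-2.7509]
Step 15: x=[8.6657] v=[-2.7437]
Step 16: x=[8.3954] v=[-2.7033]
Step 17: x=[8.1324] v=[-2.6302]
Step 18: x=[7.8799] v=[-2.5254]
Step 19: x=[7.6409] v=[-2.3901]
Step 20: x=[7.4183] v=[-2.2259]
Step 21: x=[7.2148] v=[-2.0348]
Step 22: x=[7.0329] v=[-1.8191]
Step 23: x=[6.8748] v=[-1.5814]
Step 24: x=[6.7423] v=[-1.3246]
Step 25: x=[6.6371] v=[-1.0518]
Step 26: x=[6.5605] v=[-0.7663]
Step 27: x=[6.5134] v=[-0.4715]
Step 28: x=[6.4963] v=[-0.1710]
Step 29: x=[6.5095] v=[0.1315]
First v>=0 after going negative at step 29, time=2.9000

Answer: 2.9000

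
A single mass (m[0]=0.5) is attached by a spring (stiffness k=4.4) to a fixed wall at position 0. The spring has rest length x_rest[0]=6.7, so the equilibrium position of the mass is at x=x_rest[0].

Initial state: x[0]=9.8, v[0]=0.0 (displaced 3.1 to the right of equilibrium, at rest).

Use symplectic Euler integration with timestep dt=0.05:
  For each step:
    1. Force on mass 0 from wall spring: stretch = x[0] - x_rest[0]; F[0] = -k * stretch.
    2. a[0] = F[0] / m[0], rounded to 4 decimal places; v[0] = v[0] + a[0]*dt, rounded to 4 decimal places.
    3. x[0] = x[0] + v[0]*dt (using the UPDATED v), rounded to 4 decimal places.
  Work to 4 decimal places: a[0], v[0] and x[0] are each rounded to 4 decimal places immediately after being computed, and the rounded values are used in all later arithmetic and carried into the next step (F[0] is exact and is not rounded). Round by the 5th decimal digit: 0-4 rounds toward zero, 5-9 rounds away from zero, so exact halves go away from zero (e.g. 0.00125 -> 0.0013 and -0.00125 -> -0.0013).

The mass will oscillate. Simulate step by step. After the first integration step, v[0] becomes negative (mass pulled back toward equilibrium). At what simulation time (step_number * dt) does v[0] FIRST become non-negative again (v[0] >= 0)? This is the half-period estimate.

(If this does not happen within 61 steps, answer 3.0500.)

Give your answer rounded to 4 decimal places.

Answer: 1.1000

Derivation:
Step 0: x=[9.8000] v=[0.0000]
Step 1: x=[9.7318] v=[-1.3640]
Step 2: x=[9.5969] v=[-2.6980]
Step 3: x=[9.3983] v=[-3.9726]
Step 4: x=[9.1403] v=[-5.1599]
Step 5: x=[8.8286] v=[-6.2336]
Step 6: x=[8.4701] v=[-7.1702]
Step 7: x=[8.0727] v=[-7.9490]
Step 8: x=[7.6451] v=[-8.5530]
Step 9: x=[7.1967] v=[-8.9688]
Step 10: x=[6.7373] v=[-9.1874]
Step 11: x=[6.2771] v=[-9.2038]
Step 12: x=[5.8262] v=[-9.0177]
Step 13: x=[5.3945] v=[-8.6332]
Step 14: x=[4.9916] v=[-8.0588]
Step 15: x=[4.6262] v=[-7.3071]
Step 16: x=[4.3065] v=[-6.3946]
Step 17: x=[4.0394] v=[-5.3415]
Step 18: x=[3.8309] v=[-4.1708]
Step 19: x=[3.6855] v=[-2.9084]
Step 20: x=[3.6064] v=[-1.5820]
Step 21: x=[3.5954] v=[-0.2208]
Step 22: x=[3.6527] v=[1.1452]
First v>=0 after going negative at step 22, time=1.1000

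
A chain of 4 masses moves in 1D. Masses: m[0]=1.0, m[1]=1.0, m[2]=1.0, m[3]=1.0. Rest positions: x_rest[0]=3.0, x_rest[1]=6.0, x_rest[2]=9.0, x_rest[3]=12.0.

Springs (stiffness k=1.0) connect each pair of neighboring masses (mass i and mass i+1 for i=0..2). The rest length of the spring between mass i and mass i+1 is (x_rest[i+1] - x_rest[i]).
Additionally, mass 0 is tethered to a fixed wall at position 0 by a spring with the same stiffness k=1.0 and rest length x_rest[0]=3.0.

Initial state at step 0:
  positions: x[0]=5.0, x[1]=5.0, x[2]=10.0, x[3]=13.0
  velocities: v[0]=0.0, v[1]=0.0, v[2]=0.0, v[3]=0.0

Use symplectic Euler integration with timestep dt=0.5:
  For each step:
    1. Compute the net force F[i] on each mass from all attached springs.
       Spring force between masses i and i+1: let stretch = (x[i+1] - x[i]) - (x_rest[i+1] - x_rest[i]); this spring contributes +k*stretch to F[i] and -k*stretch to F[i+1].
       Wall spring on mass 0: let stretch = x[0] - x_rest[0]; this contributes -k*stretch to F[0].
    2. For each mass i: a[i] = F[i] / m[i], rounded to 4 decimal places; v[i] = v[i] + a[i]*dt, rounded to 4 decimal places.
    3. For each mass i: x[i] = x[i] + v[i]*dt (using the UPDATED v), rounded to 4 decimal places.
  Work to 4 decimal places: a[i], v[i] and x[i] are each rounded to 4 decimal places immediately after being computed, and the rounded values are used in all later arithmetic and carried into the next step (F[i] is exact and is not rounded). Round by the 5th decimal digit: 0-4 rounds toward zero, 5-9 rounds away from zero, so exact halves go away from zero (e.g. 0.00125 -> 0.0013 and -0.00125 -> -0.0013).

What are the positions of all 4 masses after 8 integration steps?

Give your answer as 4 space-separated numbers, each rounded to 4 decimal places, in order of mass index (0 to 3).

Answer: 3.5364 6.3501 7.7239 12.8865

Derivation:
Step 0: x=[5.0000 5.0000 10.0000 13.0000] v=[0.0000 0.0000 0.0000 0.0000]
Step 1: x=[3.7500 6.2500 9.5000 13.0000] v=[-2.5000 2.5000 -1.0000 0.0000]
Step 2: x=[2.1875 7.6875 9.0625 12.8750] v=[-3.1250 2.8750 -0.8750 -0.2500]
Step 3: x=[1.4531 8.0938 9.2344 12.5469] v=[-1.4688 0.8125 0.3438 -0.6563]
Step 4: x=[2.0156 7.1250 9.9493 12.1406] v=[1.1250 -1.9376 1.4298 -0.8126]
Step 5: x=[3.3516 5.5849 10.5060 11.9365] v=[2.6719 -3.0802 1.1133 -0.4083]
Step 6: x=[4.4080 4.7168 10.1900 12.1248] v=[2.1128 -1.7363 -0.6320 0.3765]
Step 7: x=[4.4396 5.1398 8.9894 12.5794] v=[0.0632 0.8459 -2.4012 0.9091]
Step 8: x=[3.5364 6.3501 7.7239 12.8865] v=[-1.8065 2.4206 -2.5310 0.6141]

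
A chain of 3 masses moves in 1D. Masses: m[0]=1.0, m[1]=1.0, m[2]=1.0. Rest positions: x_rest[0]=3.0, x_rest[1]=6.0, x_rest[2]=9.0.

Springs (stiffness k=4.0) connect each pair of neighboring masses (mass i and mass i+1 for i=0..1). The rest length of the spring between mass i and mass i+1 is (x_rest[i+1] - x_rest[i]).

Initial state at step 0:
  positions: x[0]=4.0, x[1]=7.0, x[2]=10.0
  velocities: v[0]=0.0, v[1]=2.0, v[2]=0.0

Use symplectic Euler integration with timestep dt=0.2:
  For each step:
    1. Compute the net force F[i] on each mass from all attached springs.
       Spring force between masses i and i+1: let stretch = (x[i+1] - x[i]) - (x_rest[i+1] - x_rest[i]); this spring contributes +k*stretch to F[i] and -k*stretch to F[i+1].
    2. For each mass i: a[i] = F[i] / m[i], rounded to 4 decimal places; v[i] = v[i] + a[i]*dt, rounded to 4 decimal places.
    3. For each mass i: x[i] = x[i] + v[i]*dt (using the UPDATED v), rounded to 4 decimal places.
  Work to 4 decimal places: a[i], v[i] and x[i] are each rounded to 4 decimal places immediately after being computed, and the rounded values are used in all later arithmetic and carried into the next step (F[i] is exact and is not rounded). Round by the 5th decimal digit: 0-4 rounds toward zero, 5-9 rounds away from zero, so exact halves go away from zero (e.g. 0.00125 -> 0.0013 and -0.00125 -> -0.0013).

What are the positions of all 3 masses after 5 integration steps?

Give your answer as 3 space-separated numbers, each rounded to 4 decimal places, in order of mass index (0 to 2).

Answer: 4.7457 7.5084 10.7457

Derivation:
Step 0: x=[4.0000 7.0000 10.0000] v=[0.0000 2.0000 0.0000]
Step 1: x=[4.0000 7.4000 10.0000] v=[0.0000 2.0000 0.0000]
Step 2: x=[4.0640 7.6720 10.0640] v=[0.3200 1.3600 0.3200]
Step 3: x=[4.2253 7.7494 10.2253] v=[0.8064 0.3872 0.8064]
Step 4: x=[4.4704 7.6591 10.4704] v=[1.2257 -0.4514 1.2257]
Step 5: x=[4.7457 7.5084 10.7457] v=[1.3767 -0.7533 1.3767]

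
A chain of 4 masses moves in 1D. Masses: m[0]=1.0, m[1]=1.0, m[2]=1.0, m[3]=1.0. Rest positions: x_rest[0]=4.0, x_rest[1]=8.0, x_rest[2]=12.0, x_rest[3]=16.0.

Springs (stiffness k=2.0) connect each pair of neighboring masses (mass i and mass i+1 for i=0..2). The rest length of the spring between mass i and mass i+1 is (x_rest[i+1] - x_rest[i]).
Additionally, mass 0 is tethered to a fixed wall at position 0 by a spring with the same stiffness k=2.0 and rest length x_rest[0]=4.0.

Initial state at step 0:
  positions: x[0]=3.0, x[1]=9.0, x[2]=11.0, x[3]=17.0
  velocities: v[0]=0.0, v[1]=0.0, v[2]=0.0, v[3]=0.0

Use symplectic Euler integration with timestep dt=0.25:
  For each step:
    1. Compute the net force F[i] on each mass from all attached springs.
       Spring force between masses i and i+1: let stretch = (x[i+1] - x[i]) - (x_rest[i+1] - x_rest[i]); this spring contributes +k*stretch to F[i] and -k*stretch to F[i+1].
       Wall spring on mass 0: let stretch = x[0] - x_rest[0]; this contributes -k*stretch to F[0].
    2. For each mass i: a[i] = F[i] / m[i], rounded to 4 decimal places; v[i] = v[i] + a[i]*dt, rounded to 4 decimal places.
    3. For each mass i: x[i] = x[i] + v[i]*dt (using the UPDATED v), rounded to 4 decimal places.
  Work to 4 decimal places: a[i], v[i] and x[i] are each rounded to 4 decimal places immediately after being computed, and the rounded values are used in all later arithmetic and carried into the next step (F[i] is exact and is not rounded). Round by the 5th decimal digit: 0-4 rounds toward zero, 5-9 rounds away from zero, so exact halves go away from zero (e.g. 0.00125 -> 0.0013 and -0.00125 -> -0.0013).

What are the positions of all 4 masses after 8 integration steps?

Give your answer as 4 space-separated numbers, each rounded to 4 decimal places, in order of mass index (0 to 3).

Step 0: x=[3.0000 9.0000 11.0000 17.0000] v=[0.0000 0.0000 0.0000 0.0000]
Step 1: x=[3.3750 8.5000 11.5000 16.7500] v=[1.5000 -2.0000 2.0000 -1.0000]
Step 2: x=[3.9688 7.7344 12.2813 16.3438] v=[2.3750 -3.0625 3.1250 -1.6250]
Step 3: x=[4.5372 7.0664 13.0020 15.9297] v=[2.2734 -2.6719 2.8828 -1.6563]
Step 4: x=[4.8546 6.8242 13.3467 15.6497] v=[1.2694 -0.9687 1.3789 -1.1202]
Step 5: x=[4.8113 7.1512 13.1640 15.5818] v=[-0.1731 1.3078 -0.7309 -0.2717]
Step 6: x=[4.4591 7.9373 12.5319 15.7117] v=[-1.4088 3.1443 -2.5284 0.5194]
Step 7: x=[3.9843 8.8629 11.7230 15.9441] v=[-1.8993 3.7025 -3.2358 0.9295]
Step 8: x=[3.6213 9.5362 11.0842 16.1489] v=[-1.4522 2.6933 -2.5553 0.8190]

Answer: 3.6213 9.5362 11.0842 16.1489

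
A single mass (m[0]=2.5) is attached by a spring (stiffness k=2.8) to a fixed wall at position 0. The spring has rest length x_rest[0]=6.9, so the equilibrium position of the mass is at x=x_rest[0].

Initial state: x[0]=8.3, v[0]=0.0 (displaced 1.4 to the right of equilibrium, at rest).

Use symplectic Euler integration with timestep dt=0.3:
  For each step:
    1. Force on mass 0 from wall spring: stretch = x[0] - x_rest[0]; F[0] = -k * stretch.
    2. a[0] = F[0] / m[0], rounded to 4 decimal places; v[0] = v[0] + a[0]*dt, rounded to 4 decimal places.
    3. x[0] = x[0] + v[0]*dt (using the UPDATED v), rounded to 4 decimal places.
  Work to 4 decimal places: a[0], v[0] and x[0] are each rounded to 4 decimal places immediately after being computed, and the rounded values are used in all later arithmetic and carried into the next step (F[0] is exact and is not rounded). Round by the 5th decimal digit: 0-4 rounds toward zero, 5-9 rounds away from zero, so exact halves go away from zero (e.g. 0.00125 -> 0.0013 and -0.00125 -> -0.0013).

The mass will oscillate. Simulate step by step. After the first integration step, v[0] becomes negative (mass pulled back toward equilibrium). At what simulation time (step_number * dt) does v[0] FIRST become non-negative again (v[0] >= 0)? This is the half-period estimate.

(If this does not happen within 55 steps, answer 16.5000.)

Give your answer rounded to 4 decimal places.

Answer: 3.0000

Derivation:
Step 0: x=[8.3000] v=[0.0000]
Step 1: x=[8.1589] v=[-0.4704]
Step 2: x=[7.8909] v=[-0.8934]
Step 3: x=[7.5230] v=[-1.2263]
Step 4: x=[7.0923] v=[-1.4356]
Step 5: x=[6.6422] v=[-1.5002]
Step 6: x=[6.2181] v=[-1.4136]
Step 7: x=[5.8628] v=[-1.1845]
Step 8: x=[5.6120] v=[-0.8360]
Step 9: x=[5.4910] v=[-0.4032]
Step 10: x=[5.5121] v=[0.0702]
First v>=0 after going negative at step 10, time=3.0000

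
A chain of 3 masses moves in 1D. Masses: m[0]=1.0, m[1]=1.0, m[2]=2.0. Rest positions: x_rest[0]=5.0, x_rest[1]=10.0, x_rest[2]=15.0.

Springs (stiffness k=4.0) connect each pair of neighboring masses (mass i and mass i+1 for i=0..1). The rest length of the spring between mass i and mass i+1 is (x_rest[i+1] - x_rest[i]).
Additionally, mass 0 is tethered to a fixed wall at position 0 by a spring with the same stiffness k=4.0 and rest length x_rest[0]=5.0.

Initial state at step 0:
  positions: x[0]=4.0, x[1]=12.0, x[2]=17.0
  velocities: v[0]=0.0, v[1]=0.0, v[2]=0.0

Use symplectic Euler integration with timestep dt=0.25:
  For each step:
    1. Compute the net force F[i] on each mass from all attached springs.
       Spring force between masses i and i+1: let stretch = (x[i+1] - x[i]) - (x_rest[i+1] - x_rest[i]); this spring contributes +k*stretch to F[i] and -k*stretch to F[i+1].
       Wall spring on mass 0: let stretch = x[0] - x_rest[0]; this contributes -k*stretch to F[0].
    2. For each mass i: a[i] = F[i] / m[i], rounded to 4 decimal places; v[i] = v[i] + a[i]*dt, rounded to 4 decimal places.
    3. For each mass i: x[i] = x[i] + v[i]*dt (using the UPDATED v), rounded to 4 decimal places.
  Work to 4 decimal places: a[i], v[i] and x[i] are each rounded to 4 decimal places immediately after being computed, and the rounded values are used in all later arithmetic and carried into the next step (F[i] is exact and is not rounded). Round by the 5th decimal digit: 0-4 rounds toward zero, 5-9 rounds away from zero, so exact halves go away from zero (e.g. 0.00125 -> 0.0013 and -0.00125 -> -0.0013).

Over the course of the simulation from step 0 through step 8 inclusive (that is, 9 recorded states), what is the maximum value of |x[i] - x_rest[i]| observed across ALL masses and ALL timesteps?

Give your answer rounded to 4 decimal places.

Answer: 2.1996

Derivation:
Step 0: x=[4.0000 12.0000 17.0000] v=[0.0000 0.0000 0.0000]
Step 1: x=[5.0000 11.2500 17.0000] v=[4.0000 -3.0000 0.0000]
Step 2: x=[6.3125 10.3750 16.9063] v=[5.2500 -3.5000 -0.3750]
Step 3: x=[7.0625 10.1172 16.6211] v=[3.0000 -1.0312 -1.1407]
Step 4: x=[6.8106 10.7217 16.1479] v=[-1.0078 2.4180 -1.8927]
Step 5: x=[5.8338 11.7050 15.6215] v=[-3.9073 3.9331 -2.1058]
Step 6: x=[4.8663 12.1996 15.2305] v=[-3.8699 1.9784 -1.5641]
Step 7: x=[4.5156 11.6186 15.0856] v=[-1.4029 -2.3240 -0.5796]
Step 8: x=[4.8117 10.1286 15.1323] v=[1.1845 -5.9600 0.1869]
Max displacement = 2.1996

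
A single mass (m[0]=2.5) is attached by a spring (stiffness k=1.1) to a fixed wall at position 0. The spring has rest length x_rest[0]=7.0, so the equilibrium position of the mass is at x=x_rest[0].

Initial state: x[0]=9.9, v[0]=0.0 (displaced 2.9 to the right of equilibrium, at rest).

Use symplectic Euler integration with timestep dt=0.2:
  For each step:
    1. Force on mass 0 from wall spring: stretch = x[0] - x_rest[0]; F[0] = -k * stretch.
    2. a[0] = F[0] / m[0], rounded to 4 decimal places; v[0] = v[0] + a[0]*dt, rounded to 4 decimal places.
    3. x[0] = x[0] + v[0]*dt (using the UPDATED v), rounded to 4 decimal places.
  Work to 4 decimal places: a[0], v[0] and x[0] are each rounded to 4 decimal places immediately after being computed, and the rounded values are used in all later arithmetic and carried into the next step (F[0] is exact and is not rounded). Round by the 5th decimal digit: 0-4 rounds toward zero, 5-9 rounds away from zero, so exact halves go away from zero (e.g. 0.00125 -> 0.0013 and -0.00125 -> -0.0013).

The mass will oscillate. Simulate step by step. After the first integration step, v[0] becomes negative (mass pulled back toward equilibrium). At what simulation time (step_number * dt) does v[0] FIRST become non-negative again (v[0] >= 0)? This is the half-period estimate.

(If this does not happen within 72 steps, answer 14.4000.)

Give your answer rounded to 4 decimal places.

Answer: 4.8000

Derivation:
Step 0: x=[9.9000] v=[0.0000]
Step 1: x=[9.8490] v=[-0.2552]
Step 2: x=[9.7478] v=[-0.5059]
Step 3: x=[9.5983] v=[-0.7477]
Step 4: x=[9.4030] v=[-0.9764]
Step 5: x=[9.1654] v=[-1.1879]
Step 6: x=[8.8897] v=[-1.3785]
Step 7: x=[8.5807] v=[-1.5448]
Step 8: x=[8.2439] v=[-1.6839]
Step 9: x=[7.8852] v=[-1.7934]
Step 10: x=[7.5109] v=[-1.8713]
Step 11: x=[7.1276] v=[-1.9163]
Step 12: x=[6.7421] v=[-1.9275]
Step 13: x=[6.3611] v=[-1.9048]
Step 14: x=[5.9914] v=[-1.8486]
Step 15: x=[5.6394] v=[-1.7598]
Step 16: x=[5.3114] v=[-1.6401]
Step 17: x=[5.0131] v=[-1.4915]
Step 18: x=[4.7498] v=[-1.3167]
Step 19: x=[4.5261] v=[-1.1187]
Step 20: x=[4.3459] v=[-0.9010]
Step 21: x=[4.2124] v=[-0.6674]
Step 22: x=[4.1280] v=[-0.4221]
Step 23: x=[4.0941] v=[-0.1694]
Step 24: x=[4.1114] v=[0.0863]
First v>=0 after going negative at step 24, time=4.8000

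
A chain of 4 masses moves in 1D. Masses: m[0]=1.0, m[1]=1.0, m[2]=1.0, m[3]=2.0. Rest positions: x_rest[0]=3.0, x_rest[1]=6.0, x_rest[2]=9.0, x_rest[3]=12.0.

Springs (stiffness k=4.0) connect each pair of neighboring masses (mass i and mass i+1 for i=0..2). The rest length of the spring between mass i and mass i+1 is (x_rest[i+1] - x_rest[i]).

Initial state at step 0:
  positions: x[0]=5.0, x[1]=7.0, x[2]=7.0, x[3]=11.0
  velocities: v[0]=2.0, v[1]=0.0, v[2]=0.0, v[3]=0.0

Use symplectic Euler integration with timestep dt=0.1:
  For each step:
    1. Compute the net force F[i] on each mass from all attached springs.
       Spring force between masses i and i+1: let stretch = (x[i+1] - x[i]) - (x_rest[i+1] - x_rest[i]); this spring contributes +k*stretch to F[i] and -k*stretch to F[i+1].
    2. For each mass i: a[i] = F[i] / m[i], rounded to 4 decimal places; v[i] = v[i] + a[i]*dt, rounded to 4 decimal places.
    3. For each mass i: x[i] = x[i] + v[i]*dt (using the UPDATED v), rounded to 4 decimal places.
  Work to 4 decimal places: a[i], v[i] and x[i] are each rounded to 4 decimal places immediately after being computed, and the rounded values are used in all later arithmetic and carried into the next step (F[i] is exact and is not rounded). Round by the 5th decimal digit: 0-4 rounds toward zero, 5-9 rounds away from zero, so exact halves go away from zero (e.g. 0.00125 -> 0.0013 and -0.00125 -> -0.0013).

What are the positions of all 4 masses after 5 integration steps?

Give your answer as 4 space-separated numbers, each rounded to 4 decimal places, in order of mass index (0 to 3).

Answer: 5.2105 6.2891 8.8704 10.8150

Derivation:
Step 0: x=[5.0000 7.0000 7.0000 11.0000] v=[2.0000 0.0000 0.0000 0.0000]
Step 1: x=[5.1600 6.9200 7.1600 10.9800] v=[1.6000 -0.8000 1.6000 -0.2000]
Step 2: x=[5.2704 6.7792 7.4632 10.9436] v=[1.1040 -1.4080 3.0320 -0.3640]
Step 3: x=[5.3212 6.6054 7.8783 10.8976] v=[0.5075 -1.7379 4.1506 -0.4601]
Step 4: x=[5.3033 6.4312 8.3632 10.8512] v=[-0.1788 -1.7424 4.8492 -0.4640]
Step 5: x=[5.2105 6.2891 8.8704 10.8150] v=[-0.9276 -1.4208 5.0716 -0.3616]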